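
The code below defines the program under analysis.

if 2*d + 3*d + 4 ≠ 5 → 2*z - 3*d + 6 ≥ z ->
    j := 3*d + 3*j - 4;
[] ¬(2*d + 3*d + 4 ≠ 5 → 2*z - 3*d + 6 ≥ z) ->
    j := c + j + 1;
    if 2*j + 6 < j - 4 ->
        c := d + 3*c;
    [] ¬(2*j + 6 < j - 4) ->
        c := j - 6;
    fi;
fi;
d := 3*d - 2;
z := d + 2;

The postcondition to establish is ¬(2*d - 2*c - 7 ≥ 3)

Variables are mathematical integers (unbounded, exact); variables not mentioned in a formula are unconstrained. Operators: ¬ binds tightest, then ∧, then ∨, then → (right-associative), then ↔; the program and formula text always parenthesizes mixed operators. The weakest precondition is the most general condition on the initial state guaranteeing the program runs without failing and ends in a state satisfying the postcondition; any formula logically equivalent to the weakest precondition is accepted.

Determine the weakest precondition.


Working backward. After the program, the postcondition ¬(2*d - 2*c - 7 ≥ 3) must hold; in canonical form it is ¬(2*d ≥ 2*c + 10).
Before z := d + 2: ¬(2*d ≥ 2*c + 10)
Before d := 3*d - 2: ¬(6*d ≥ 2*c + 14)
Then branch requires ¬(6*d ≥ 2*c + 14); else branch requires (c + j < -11 → (¬(4*d ≥ 6*c + 14))) ∧ ((¬(c + j < -11)) → (¬(6*d ≥ 2*c + 2*j + 4))).
Before the if: ((5*d ≠ 1 → z ≥ 3*d - 6) → (¬(6*d ≥ 2*c + 14))) ∧ ((¬(5*d ≠ 1 → z ≥ 3*d - 6)) → ((c + j < -11 → (¬(4*d ≥ 6*c + 14))) ∧ ((¬(c + j < -11)) → (¬(6*d ≥ 2*c + 2*j + 4)))))
Answer: WP = ((5*d ≠ 1 → z ≥ 3*d - 6) → (¬(6*d ≥ 2*c + 14))) ∧ ((¬(5*d ≠ 1 → z ≥ 3*d - 6)) → ((c + j < -11 → (¬(4*d ≥ 6*c + 14))) ∧ ((¬(c + j < -11)) → (¬(6*d ≥ 2*c + 2*j + 4)))))


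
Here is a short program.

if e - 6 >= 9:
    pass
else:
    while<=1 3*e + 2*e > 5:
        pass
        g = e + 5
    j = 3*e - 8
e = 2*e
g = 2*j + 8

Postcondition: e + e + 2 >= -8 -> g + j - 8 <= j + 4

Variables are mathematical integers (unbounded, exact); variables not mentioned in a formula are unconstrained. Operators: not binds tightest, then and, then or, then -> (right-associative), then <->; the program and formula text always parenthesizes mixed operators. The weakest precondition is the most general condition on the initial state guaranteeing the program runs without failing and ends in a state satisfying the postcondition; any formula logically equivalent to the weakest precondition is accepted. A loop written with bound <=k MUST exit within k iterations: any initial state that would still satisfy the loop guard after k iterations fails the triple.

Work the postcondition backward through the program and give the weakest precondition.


Working backward. After the program, the postcondition e + e + 2 >= -8 -> g + j - 8 <= j + 4 must hold; in canonical form it is 2*e >= -10 -> g <= 12.
Before g := 2*j + 8: 2*e >= -10 -> 2*j <= 4
Before e := 2*e: 4*e >= -10 -> 2*j <= 4
Then branch requires 4*e >= -10 -> 2*j <= 4; else branch requires (5*e > 5 -> ((not (5*e > 5)) and (4*e >= -10 -> 6*e <= 20))) and ((not (5*e > 5)) -> (4*e >= -10 -> 6*e <= 20)).
Before the if: (e >= 15 -> (4*e >= -10 -> 2*j <= 4)) and ((not (e >= 15)) -> ((5*e > 5 -> ((not (5*e > 5)) and (4*e >= -10 -> 6*e <= 20))) and ((not (5*e > 5)) -> (4*e >= -10 -> 6*e <= 20))))
Answer: WP = (e >= 15 -> (4*e >= -10 -> 2*j <= 4)) and ((not (e >= 15)) -> ((5*e > 5 -> ((not (5*e > 5)) and (4*e >= -10 -> 6*e <= 20))) and ((not (5*e > 5)) -> (4*e >= -10 -> 6*e <= 20))))


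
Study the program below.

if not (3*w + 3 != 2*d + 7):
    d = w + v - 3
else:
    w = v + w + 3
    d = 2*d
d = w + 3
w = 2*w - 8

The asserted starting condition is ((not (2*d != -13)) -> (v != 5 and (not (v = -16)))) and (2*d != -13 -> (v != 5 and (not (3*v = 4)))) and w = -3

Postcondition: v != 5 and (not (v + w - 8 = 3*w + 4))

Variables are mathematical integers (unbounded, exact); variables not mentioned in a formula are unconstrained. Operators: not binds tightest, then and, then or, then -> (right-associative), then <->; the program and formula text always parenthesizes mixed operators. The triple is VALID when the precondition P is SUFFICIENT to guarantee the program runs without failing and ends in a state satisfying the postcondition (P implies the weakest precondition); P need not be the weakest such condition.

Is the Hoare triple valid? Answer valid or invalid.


Working backward. After the program, the postcondition v != 5 and (not (v + w - 8 = 3*w + 4)) must hold; in canonical form it is v != 5 and (not (v = 2*w + 12)).
Before w := 2*w - 8: v != 5 and (not (v = 4*w - 4))
Before d := w + 3: v != 5 and (not (v = 4*w - 4))
Then branch requires v != 5 and (not (v = 4*w - 4)); else branch requires v != 5 and (not (3*v + 4*w = -8)).
Before the if: ((not (3*w != 2*d + 4)) -> (v != 5 and (not (v = 4*w - 4)))) and (3*w != 2*d + 4 -> (v != 5 and (not (3*v + 4*w = -8))))
The weakest precondition is ((not (3*w != 2*d + 4)) -> (v != 5 and (not (v = 4*w - 4)))) and (3*w != 2*d + 4 -> (v != 5 and (not (3*v + 4*w = -8)))).
Check whether ((not (2*d != -13)) -> (v != 5 and (not (v = -16)))) and (2*d != -13 -> (v != 5 and (not (3*v = 4)))) and w = -3 implies it.
Every state satisfying the precondition satisfies the weakest precondition: the implication holds.
Answer: valid


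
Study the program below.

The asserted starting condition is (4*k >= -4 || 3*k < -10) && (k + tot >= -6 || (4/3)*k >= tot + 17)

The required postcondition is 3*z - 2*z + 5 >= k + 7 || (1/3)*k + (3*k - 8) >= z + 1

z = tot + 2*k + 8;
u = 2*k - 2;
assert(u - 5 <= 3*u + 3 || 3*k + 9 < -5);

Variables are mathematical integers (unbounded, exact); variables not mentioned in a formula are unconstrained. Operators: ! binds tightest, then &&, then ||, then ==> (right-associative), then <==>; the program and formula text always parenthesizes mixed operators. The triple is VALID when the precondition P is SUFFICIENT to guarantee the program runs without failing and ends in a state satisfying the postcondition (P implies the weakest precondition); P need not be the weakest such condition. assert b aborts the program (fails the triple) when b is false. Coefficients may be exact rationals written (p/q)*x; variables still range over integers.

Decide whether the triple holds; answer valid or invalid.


Working backward. After the program, the postcondition 3*z - 2*z + 5 >= k + 7 || (1/3)*k + (3*k - 8) >= z + 1 must hold; in canonical form it is z >= k + 2 || (10/3)*k >= z + 9.
Before assert u - 5 <= 3*u + 3 || 3*k + 9 < -5: (2*u >= -8 || 3*k < -14) && (z >= k + 2 || (10/3)*k >= z + 9)
Before u := 2*k - 2: (4*k >= -4 || 3*k < -14) && (z >= k + 2 || (10/3)*k >= z + 9)
Before z := tot + 2*k + 8: (4*k >= -4 || 3*k < -14) && (k + tot >= -6 || (4/3)*k >= tot + 17)
The weakest precondition is (4*k >= -4 || 3*k < -14) && (k + tot >= -6 || (4/3)*k >= tot + 17).
Check whether (4*k >= -4 || 3*k < -10) && (k + tot >= -6 || (4/3)*k >= tot + 17) implies it.
Countermodel: at the initial state k = -4, tot = 0, the precondition holds but the weakest precondition fails.
Answer: invalid


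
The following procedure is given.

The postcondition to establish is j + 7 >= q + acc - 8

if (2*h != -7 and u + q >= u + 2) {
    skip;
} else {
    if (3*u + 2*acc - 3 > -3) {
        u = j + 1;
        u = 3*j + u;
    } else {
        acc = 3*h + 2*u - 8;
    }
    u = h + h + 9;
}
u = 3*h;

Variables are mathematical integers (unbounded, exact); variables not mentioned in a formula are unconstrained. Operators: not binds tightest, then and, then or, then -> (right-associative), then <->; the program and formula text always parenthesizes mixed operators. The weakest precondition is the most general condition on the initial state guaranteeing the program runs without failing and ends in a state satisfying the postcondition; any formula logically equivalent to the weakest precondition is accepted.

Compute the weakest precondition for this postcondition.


Working backward. After the program, the postcondition j + 7 >= q + acc - 8 must hold; in canonical form it is j >= acc + q - 15.
Before u := 3*h: j >= acc + q - 15
Then branch requires j >= acc + q - 15; else branch requires (2*acc + 3*u > 0 -> j >= acc + q - 15) and ((not (2*acc + 3*u > 0)) -> j >= 3*h + q + 2*u - 23).
Before the if: ((2*h != -7 and q >= 2) -> j >= acc + q - 15) and ((not (2*h != -7 and q >= 2)) -> ((2*acc + 3*u > 0 -> j >= acc + q - 15) and ((not (2*acc + 3*u > 0)) -> j >= 3*h + q + 2*u - 23)))
Answer: WP = ((2*h != -7 and q >= 2) -> j >= acc + q - 15) and ((not (2*h != -7 and q >= 2)) -> ((2*acc + 3*u > 0 -> j >= acc + q - 15) and ((not (2*acc + 3*u > 0)) -> j >= 3*h + q + 2*u - 23)))


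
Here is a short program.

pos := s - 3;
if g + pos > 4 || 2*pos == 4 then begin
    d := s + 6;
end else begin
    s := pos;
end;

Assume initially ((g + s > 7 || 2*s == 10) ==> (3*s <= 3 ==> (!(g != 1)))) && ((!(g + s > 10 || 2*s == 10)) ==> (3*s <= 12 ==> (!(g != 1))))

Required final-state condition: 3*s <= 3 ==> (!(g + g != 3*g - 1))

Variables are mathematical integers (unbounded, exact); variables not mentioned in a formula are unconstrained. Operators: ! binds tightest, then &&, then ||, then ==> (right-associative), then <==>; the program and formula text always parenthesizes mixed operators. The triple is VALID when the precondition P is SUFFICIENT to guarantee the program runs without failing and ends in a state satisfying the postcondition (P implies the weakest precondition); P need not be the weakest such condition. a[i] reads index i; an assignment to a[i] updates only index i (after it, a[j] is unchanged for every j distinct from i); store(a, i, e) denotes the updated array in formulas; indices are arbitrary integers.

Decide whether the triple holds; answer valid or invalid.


Working backward. After the program, the postcondition 3*s <= 3 ==> (!(g + g != 3*g - 1)) must hold; in canonical form it is 3*s <= 3 ==> (!(g != 1)).
Then branch requires 3*s <= 3 ==> (!(g != 1)); else branch requires 3*pos <= 3 ==> (!(g != 1)).
Before the if: ((g + pos > 4 || 2*pos == 4) ==> (3*s <= 3 ==> (!(g != 1)))) && ((!(g + pos > 4 || 2*pos == 4)) ==> (3*pos <= 3 ==> (!(g != 1))))
Before pos := s - 3: ((g + s > 7 || 2*s == 10) ==> (3*s <= 3 ==> (!(g != 1)))) && ((!(g + s > 7 || 2*s == 10)) ==> (3*s <= 12 ==> (!(g != 1))))
The weakest precondition is ((g + s > 7 || 2*s == 10) ==> (3*s <= 3 ==> (!(g != 1)))) && ((!(g + s > 7 || 2*s == 10)) ==> (3*s <= 12 ==> (!(g != 1)))).
Check whether ((g + s > 7 || 2*s == 10) ==> (3*s <= 3 ==> (!(g != 1)))) && ((!(g + s > 10 || 2*s == 10)) ==> (3*s <= 12 ==> (!(g != 1)))) implies it.
Every state satisfying the precondition satisfies the weakest precondition: the implication holds.
Answer: valid


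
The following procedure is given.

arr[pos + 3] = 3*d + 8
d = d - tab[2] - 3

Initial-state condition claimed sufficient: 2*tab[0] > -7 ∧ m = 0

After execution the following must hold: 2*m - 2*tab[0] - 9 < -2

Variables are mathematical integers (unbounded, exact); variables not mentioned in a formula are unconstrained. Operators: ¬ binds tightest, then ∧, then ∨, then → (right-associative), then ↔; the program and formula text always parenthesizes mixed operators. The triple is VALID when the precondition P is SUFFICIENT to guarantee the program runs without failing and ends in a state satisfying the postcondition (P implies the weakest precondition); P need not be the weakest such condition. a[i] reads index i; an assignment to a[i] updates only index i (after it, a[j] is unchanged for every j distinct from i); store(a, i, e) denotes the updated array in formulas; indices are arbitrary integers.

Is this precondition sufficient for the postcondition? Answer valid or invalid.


Working backward. After the program, the postcondition 2*m - 2*tab[0] - 9 < -2 must hold; in canonical form it is 2*m < 2*tab[0] + 7.
Before d := d - tab[2] - 3: 2*m < 2*tab[0] + 7
Before arr[pos + 3] := 3*d + 8: 2*m < 2*tab[0] + 7
The weakest precondition is 2*m < 2*tab[0] + 7.
Check whether 2*tab[0] > -7 ∧ m = 0 implies it.
Every state satisfying the precondition satisfies the weakest precondition: the implication holds.
Answer: valid


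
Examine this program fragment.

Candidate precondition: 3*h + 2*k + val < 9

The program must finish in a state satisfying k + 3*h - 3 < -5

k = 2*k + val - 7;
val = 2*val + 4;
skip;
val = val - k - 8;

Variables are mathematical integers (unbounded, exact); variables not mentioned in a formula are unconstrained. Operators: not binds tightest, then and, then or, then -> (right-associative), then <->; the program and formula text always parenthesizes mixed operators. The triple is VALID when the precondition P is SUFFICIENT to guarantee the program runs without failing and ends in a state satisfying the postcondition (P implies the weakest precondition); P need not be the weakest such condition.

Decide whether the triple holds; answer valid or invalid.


Working backward. After the program, the postcondition k + 3*h - 3 < -5 must hold; in canonical form it is 3*h + k < -2.
Before val := val - k - 8: 3*h + k < -2
Before skip: 3*h + k < -2
Before val := 2*val + 4: 3*h + k < -2
Before k := 2*k + val - 7: 3*h + 2*k + val < 5
The weakest precondition is 3*h + 2*k + val < 5.
Check whether 3*h + 2*k + val < 9 implies it.
Countermodel: at the initial state h = 0, k = 0, val = 5, the precondition holds but the weakest precondition fails.
Answer: invalid


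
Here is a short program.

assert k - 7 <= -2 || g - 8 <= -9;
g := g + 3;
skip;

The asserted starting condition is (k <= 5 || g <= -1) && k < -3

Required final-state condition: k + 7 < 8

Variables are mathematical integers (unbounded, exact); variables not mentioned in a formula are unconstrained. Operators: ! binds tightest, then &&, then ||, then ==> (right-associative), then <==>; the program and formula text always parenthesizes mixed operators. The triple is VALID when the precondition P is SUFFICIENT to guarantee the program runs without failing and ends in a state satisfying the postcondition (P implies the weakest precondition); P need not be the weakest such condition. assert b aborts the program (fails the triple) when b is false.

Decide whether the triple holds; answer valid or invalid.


Working backward. After the program, the postcondition k + 7 < 8 must hold; in canonical form it is k < 1.
Before skip: k < 1
Before g := g + 3: k < 1
Before assert k - 7 <= -2 || g - 8 <= -9: (k <= 5 || g <= -1) && k < 1
The weakest precondition is (k <= 5 || g <= -1) && k < 1.
Check whether (k <= 5 || g <= -1) && k < -3 implies it.
Every state satisfying the precondition satisfies the weakest precondition: the implication holds.
Answer: valid


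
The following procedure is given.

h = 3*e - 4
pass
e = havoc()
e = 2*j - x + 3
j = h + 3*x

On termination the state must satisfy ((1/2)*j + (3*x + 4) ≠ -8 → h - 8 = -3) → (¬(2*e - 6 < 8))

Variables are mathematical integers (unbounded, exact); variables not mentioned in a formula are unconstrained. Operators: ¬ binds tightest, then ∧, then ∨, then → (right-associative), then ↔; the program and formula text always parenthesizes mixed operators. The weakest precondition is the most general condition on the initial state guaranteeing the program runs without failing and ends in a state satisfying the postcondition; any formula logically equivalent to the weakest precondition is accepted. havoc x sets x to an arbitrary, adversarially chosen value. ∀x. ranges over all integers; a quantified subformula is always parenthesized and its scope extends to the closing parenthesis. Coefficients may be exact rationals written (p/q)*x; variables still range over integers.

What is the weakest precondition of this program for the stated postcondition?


Working backward. After the program, the postcondition ((1/2)*j + (3*x + 4) ≠ -8 → h - 8 = -3) → (¬(2*e - 6 < 8)) must hold; in canonical form it is ((1/2)*j + 3*x ≠ -12 → h = 5) → (¬(2*e < 14)).
Before j := h + 3*x: ((1/2)*h + (9/2)*x ≠ -12 → h = 5) → (¬(2*e < 14))
Before e := 2*j - x + 3: ((1/2)*h + (9/2)*x ≠ -12 → h = 5) → (¬(4*j < 2*x + 8))
Before havoc e: ((1/2)*h + (9/2)*x ≠ -12 → h = 5) → (¬(4*j < 2*x + 8))
Before skip: ((1/2)*h + (9/2)*x ≠ -12 → h = 5) → (¬(4*j < 2*x + 8))
Before h := 3*e - 4: ((3/2)*e + (9/2)*x ≠ -10 → 3*e = 9) → (¬(4*j < 2*x + 8))
Answer: WP = ((3/2)*e + (9/2)*x ≠ -10 → 3*e = 9) → (¬(4*j < 2*x + 8))


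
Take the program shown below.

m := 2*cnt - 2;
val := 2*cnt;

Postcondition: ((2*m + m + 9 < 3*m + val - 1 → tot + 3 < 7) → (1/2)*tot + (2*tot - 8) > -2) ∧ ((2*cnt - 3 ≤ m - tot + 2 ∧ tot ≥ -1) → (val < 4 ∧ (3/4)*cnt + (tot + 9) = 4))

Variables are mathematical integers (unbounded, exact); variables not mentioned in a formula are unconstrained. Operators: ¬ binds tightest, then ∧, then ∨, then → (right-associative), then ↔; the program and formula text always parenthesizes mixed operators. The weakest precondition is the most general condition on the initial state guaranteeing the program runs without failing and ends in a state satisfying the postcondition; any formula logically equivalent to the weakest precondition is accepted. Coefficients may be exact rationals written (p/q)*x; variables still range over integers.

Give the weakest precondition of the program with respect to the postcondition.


Working backward. After the program, the postcondition ((2*m + m + 9 < 3*m + val - 1 → tot + 3 < 7) → (1/2)*tot + (2*tot - 8) > -2) ∧ ((2*cnt - 3 ≤ m - tot + 2 ∧ tot ≥ -1) → (val < 4 ∧ (3/4)*cnt + (tot + 9) = 4)) must hold; in canonical form it is ((val > 10 → tot < 4) → (5/2)*tot > 6) ∧ ((2*cnt + tot ≤ m + 5 ∧ tot ≥ -1) → (val < 4 ∧ (3/4)*cnt + tot = -5)).
Before val := 2*cnt: ((2*cnt > 10 → tot < 4) → (5/2)*tot > 6) ∧ ((2*cnt + tot ≤ m + 5 ∧ tot ≥ -1) → (2*cnt < 4 ∧ (3/4)*cnt + tot = -5))
Before m := 2*cnt - 2: ((2*cnt > 10 → tot < 4) → (5/2)*tot > 6) ∧ ((tot ≤ 3 ∧ tot ≥ -1) → (2*cnt < 4 ∧ (3/4)*cnt + tot = -5))
Answer: WP = ((2*cnt > 10 → tot < 4) → (5/2)*tot > 6) ∧ ((tot ≤ 3 ∧ tot ≥ -1) → (2*cnt < 4 ∧ (3/4)*cnt + tot = -5))


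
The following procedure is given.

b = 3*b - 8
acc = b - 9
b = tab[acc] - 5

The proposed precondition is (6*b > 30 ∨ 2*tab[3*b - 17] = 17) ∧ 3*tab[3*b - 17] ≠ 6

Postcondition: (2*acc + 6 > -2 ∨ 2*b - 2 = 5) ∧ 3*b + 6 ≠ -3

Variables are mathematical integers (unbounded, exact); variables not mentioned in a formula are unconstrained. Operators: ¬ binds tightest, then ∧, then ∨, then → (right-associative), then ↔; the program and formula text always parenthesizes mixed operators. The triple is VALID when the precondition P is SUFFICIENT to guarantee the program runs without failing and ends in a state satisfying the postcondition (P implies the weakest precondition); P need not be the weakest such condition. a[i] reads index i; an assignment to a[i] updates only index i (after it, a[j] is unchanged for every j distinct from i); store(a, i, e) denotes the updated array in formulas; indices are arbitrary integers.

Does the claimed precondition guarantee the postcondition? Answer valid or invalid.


Working backward. After the program, the postcondition (2*acc + 6 > -2 ∨ 2*b - 2 = 5) ∧ 3*b + 6 ≠ -3 must hold; in canonical form it is (2*acc > -8 ∨ 2*b = 7) ∧ 3*b ≠ -9.
Before b := tab[acc] - 5: (2*acc > -8 ∨ 2*tab[acc] = 17) ∧ 3*tab[acc] ≠ 6
Before acc := b - 9: (2*b > 10 ∨ 2*tab[b - 9] = 17) ∧ 3*tab[b - 9] ≠ 6
Before b := 3*b - 8: (6*b > 26 ∨ 2*tab[3*b - 17] = 17) ∧ 3*tab[3*b - 17] ≠ 6
The weakest precondition is (6*b > 26 ∨ 2*tab[3*b - 17] = 17) ∧ 3*tab[3*b - 17] ≠ 6.
Check whether (6*b > 30 ∨ 2*tab[3*b - 17] = 17) ∧ 3*tab[3*b - 17] ≠ 6 implies it.
Every state satisfying the precondition satisfies the weakest precondition: the implication holds.
Answer: valid


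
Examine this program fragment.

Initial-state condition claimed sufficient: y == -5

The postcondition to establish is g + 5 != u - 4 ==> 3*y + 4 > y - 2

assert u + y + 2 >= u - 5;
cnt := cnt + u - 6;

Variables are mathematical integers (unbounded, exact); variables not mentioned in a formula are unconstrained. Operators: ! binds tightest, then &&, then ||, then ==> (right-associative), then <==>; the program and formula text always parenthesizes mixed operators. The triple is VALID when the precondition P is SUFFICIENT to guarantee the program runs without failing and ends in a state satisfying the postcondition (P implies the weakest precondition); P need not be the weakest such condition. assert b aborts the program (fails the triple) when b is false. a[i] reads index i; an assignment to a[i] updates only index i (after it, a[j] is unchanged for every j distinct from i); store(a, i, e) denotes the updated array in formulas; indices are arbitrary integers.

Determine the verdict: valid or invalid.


Working backward. After the program, the postcondition g + 5 != u - 4 ==> 3*y + 4 > y - 2 must hold; in canonical form it is g != u - 9 ==> 2*y > -6.
Before cnt := cnt + u - 6: g != u - 9 ==> 2*y > -6
Before assert u + y + 2 >= u - 5: y >= -7 && (g != u - 9 ==> 2*y > -6)
The weakest precondition is y >= -7 && (g != u - 9 ==> 2*y > -6).
Check whether y == -5 implies it.
Countermodel: at the initial state g = 1, u = 9, y = -5, the precondition holds but the weakest precondition fails.
Answer: invalid


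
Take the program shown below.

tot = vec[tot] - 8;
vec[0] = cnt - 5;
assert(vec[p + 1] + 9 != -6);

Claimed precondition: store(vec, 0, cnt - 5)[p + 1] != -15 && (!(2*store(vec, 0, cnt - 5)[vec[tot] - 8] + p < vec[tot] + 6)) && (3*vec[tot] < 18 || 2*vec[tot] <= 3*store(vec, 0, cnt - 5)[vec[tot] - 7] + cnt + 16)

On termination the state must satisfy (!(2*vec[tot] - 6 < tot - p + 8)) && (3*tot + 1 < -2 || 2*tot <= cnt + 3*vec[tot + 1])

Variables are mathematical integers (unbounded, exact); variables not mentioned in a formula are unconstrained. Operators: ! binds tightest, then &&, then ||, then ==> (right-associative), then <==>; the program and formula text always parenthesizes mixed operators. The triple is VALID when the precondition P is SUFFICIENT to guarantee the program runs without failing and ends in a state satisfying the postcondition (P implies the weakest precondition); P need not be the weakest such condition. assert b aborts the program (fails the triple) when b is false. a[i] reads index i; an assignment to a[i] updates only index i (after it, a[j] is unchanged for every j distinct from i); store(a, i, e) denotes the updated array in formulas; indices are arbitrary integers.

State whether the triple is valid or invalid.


Working backward. After the program, the postcondition (!(2*vec[tot] - 6 < tot - p + 8)) && (3*tot + 1 < -2 || 2*tot <= cnt + 3*vec[tot + 1]) must hold; in canonical form it is (!(2*vec[tot] + p < tot + 14)) && (3*tot < -3 || 2*tot <= 3*vec[tot + 1] + cnt).
Before assert vec[p + 1] + 9 != -6: vec[p + 1] != -15 && (!(2*vec[tot] + p < tot + 14)) && (3*tot < -3 || 2*tot <= 3*vec[tot + 1] + cnt)
Before vec[0] := cnt - 5: store(vec, 0, cnt - 5)[p + 1] != -15 && (!(2*store(vec, 0, cnt - 5)[tot] + p < tot + 14)) && (3*tot < -3 || 2*tot <= 3*store(vec, 0, cnt - 5)[tot + 1] + cnt)
Before tot := vec[tot] - 8: store(vec, 0, cnt - 5)[p + 1] != -15 && (!(2*store(vec, 0, cnt - 5)[vec[tot] - 8] + p < vec[tot] + 6)) && (3*vec[tot] < 21 || 2*vec[tot] <= 3*store(vec, 0, cnt - 5)[vec[tot] - 7] + cnt + 16)
The weakest precondition is store(vec, 0, cnt - 5)[p + 1] != -15 && (!(2*store(vec, 0, cnt - 5)[vec[tot] - 8] + p < vec[tot] + 6)) && (3*vec[tot] < 21 || 2*vec[tot] <= 3*store(vec, 0, cnt - 5)[vec[tot] - 7] + cnt + 16).
Check whether store(vec, 0, cnt - 5)[p + 1] != -15 && (!(2*store(vec, 0, cnt - 5)[vec[tot] - 8] + p < vec[tot] + 6)) && (3*vec[tot] < 18 || 2*vec[tot] <= 3*store(vec, 0, cnt - 5)[vec[tot] - 7] + cnt + 16) implies it.
Every state satisfying the precondition satisfies the weakest precondition: the implication holds.
Answer: valid


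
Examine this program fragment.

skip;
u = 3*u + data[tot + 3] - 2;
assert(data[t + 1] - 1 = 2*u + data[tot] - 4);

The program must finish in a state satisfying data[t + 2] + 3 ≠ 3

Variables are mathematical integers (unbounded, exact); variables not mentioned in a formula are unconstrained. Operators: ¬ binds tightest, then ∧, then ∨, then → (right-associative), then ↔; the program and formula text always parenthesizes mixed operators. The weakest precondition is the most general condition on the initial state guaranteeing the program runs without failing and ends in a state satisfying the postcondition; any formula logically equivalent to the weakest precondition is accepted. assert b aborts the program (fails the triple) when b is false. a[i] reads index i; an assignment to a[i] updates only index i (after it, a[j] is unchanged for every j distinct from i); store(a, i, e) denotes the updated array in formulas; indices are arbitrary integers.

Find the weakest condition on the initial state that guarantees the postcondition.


Working backward. After the program, the postcondition data[t + 2] + 3 ≠ 3 must hold; in canonical form it is data[t + 2] ≠ 0.
Before assert data[t + 1] - 1 = 2*u + data[tot] - 4: data[t + 1] = data[tot] + 2*u - 3 ∧ data[t + 2] ≠ 0
Before u := 3*u + data[tot + 3] - 2: data[t + 1] = 2*data[tot + 3] + data[tot] + 6*u - 7 ∧ data[t + 2] ≠ 0
Before skip: data[t + 1] = 2*data[tot + 3] + data[tot] + 6*u - 7 ∧ data[t + 2] ≠ 0
Answer: WP = data[t + 1] = 2*data[tot + 3] + data[tot] + 6*u - 7 ∧ data[t + 2] ≠ 0


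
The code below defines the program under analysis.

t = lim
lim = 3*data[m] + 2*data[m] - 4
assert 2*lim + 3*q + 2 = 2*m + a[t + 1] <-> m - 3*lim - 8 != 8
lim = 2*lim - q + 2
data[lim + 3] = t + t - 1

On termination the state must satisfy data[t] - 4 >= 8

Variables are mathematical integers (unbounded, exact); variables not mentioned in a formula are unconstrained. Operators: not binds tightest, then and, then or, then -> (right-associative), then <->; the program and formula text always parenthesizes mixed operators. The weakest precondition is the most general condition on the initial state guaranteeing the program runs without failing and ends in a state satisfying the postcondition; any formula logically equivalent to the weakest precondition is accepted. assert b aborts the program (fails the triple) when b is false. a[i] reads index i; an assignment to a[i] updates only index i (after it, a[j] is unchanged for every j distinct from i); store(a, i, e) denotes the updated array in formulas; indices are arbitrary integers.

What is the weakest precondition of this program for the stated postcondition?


Working backward. After the program, the postcondition data[t] - 4 >= 8 must hold; in canonical form it is data[t] >= 12.
Before data[lim + 3] := t + t - 1: store(data, lim + 3, 2*t - 1)[t] >= 12
Before lim := 2*lim - q + 2: store(data, 2*lim - q + 5, 2*t - 1)[t] >= 12
Before assert 2*lim + 3*q + 2 = 2*m + a[t + 1] <-> m - 3*lim - 8 != 8: (2*lim + 3*q = a[t + 1] + 2*m - 2 <-> m != 3*lim + 16) and store(data, 2*lim - q + 5, 2*t - 1)[t] >= 12
Before lim := 3*data[m] + 2*data[m] - 4: (10*data[m] + 3*q = a[t + 1] + 2*m + 6 <-> m != 15*data[m] + 4) and store(data, 10*data[m] - q - 3, 2*t - 1)[t] >= 12
Before t := lim: (10*data[m] + 3*q = a[lim + 1] + 2*m + 6 <-> m != 15*data[m] + 4) and store(data, 10*data[m] - q - 3, 2*lim - 1)[lim] >= 12
Answer: WP = (10*data[m] + 3*q = a[lim + 1] + 2*m + 6 <-> m != 15*data[m] + 4) and store(data, 10*data[m] - q - 3, 2*lim - 1)[lim] >= 12


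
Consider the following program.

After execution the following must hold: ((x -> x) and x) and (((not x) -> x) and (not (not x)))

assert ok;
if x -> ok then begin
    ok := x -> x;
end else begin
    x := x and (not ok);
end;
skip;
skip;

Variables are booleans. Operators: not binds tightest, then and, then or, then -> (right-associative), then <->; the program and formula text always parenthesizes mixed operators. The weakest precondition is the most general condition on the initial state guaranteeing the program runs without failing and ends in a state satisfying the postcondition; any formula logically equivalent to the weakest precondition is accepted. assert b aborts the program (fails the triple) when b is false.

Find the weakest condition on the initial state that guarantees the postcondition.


Working backward. After the program, the postcondition ((x -> x) and x) and (((not x) -> x) and (not (not x))) must hold; in canonical form it is x and ((not x) -> x).
Before skip: x and ((not x) -> x)
Before skip: x and ((not x) -> x)
Then branch requires x and ((not x) -> x); else branch requires x and (not ok) and ((not (x and (not ok))) -> (x and (not ok))).
Before the if: ((x -> ok) -> (x and ((not x) -> x))) and ((not (x -> ok)) -> (x and (not ok) and ((not (x and (not ok))) -> (x and (not ok)))))
Before assert ok: ok and ((x -> ok) -> (x and ((not x) -> x))) and ((not (x -> ok)) -> (x and (not ok) and ((not (x and (not ok))) -> (x and (not ok)))))
Answer: WP = ok and ((x -> ok) -> (x and ((not x) -> x))) and ((not (x -> ok)) -> (x and (not ok) and ((not (x and (not ok))) -> (x and (not ok)))))


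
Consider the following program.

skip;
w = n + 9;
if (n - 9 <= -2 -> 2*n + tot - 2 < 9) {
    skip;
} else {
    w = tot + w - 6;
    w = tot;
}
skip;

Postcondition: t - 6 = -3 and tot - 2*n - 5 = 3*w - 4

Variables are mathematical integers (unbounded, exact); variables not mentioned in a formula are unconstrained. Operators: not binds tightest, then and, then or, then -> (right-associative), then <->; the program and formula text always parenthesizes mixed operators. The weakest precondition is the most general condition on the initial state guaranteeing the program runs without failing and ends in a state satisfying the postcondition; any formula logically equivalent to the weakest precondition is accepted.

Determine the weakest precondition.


Working backward. After the program, the postcondition t - 6 = -3 and tot - 2*n - 5 = 3*w - 4 must hold; in canonical form it is t = 3 and tot = 2*n + 3*w + 1.
Before skip: t = 3 and tot = 2*n + 3*w + 1
Then branch requires t = 3 and tot = 2*n + 3*w + 1; else branch requires t = 3 and 2*n + 2*tot = -1.
Before the if: ((n <= 7 -> 2*n + tot < 11) -> (t = 3 and tot = 2*n + 3*w + 1)) and ((not (n <= 7 -> 2*n + tot < 11)) -> (t = 3 and 2*n + 2*tot = -1))
Before w := n + 9: ((n <= 7 -> 2*n + tot < 11) -> (t = 3 and tot = 5*n + 28)) and ((not (n <= 7 -> 2*n + tot < 11)) -> (t = 3 and 2*n + 2*tot = -1))
Before skip: ((n <= 7 -> 2*n + tot < 11) -> (t = 3 and tot = 5*n + 28)) and ((not (n <= 7 -> 2*n + tot < 11)) -> (t = 3 and 2*n + 2*tot = -1))
Answer: WP = ((n <= 7 -> 2*n + tot < 11) -> (t = 3 and tot = 5*n + 28)) and ((not (n <= 7 -> 2*n + tot < 11)) -> (t = 3 and 2*n + 2*tot = -1))


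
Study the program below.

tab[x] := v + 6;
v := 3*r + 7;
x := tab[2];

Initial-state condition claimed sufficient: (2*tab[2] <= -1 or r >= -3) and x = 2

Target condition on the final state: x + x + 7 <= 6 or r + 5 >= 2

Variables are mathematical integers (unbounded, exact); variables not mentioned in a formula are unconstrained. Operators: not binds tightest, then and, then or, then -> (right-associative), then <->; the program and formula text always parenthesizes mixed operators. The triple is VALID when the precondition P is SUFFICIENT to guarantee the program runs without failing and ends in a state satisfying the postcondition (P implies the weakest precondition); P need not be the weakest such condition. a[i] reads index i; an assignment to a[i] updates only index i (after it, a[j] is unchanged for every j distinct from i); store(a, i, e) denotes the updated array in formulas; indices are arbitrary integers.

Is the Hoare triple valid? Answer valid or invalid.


Working backward. After the program, the postcondition x + x + 7 <= 6 or r + 5 >= 2 must hold; in canonical form it is 2*x <= -1 or r >= -3.
Before x := tab[2]: 2*tab[2] <= -1 or r >= -3
Before v := 3*r + 7: 2*tab[2] <= -1 or r >= -3
Before tab[x] := v + 6: 2*store(tab, x, v + 6)[2] <= -1 or r >= -3
The weakest precondition is 2*store(tab, x, v + 6)[2] <= -1 or r >= -3.
Check whether (2*tab[2] <= -1 or r >= -3) and x = 2 implies it.
Countermodel: at the initial state r = -4, tab = {[2] = -1, elsewhere -1}, v = -6, x = 2, the precondition holds but the weakest precondition fails.
Answer: invalid


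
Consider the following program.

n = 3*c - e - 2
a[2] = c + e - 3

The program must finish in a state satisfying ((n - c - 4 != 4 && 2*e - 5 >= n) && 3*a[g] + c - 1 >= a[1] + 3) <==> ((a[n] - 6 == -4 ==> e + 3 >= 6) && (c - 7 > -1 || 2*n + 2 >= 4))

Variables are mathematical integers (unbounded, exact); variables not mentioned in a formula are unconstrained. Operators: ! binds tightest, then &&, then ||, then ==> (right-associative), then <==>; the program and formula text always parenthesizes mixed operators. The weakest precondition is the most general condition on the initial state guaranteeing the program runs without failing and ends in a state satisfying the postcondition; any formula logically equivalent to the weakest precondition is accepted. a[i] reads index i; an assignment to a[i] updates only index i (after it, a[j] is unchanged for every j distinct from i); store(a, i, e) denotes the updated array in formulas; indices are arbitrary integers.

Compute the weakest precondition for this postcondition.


Working backward. After the program, the postcondition ((n - c - 4 != 4 && 2*e - 5 >= n) && 3*a[g] + c - 1 >= a[1] + 3) <==> ((a[n] - 6 == -4 ==> e + 3 >= 6) && (c - 7 > -1 || 2*n + 2 >= 4)) must hold; in canonical form it is (n != c + 8 && 2*e >= n + 5 && 3*a[g] + c >= a[1] + 4) <==> ((a[n] == 2 ==> e >= 3) && (c > 6 || 2*n >= 2)).
Before a[2] := c + e - 3: (n != c + 8 && 2*e >= n + 5 && 3*store(a, 2, c + e - 3)[g] + c >= a[1] + 4) <==> ((store(a, 2, c + e - 3)[n] == 2 ==> e >= 3) && (c > 6 || 2*n >= 2))
Before n := 3*c - e - 2: (2*c != e + 10 && 3*e >= 3*c + 3 && 3*store(a, 2, c + e - 3)[g] + c >= a[1] + 4) <==> ((store(a, 2, c + e - 3)[3*c - e - 2] == 2 ==> e >= 3) && (c > 6 || 6*c >= 2*e + 6))
Answer: WP = (2*c != e + 10 && 3*e >= 3*c + 3 && 3*store(a, 2, c + e - 3)[g] + c >= a[1] + 4) <==> ((store(a, 2, c + e - 3)[3*c - e - 2] == 2 ==> e >= 3) && (c > 6 || 6*c >= 2*e + 6))


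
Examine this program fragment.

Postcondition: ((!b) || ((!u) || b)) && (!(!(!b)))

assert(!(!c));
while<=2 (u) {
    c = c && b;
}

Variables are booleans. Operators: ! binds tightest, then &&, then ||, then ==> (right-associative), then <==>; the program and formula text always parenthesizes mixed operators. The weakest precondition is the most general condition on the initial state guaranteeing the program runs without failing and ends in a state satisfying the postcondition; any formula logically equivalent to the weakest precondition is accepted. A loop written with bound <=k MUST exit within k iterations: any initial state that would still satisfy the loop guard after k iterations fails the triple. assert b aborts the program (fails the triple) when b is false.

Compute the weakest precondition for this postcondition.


Working backward. After the program, the postcondition ((!b) || ((!u) || b)) && (!(!(!b))) must hold; in canonical form it is !b.
Before the loop (bound <=2), unroll the exhaustion recursion (WP_0 = exit-now case; WP_j = one more guarded iteration, up to j = 2):
  WP_0: (!u) && (!b)
  WP_1: (u ==> ((!u) && (!b))) && ((!u) ==> (!b))
  WP_2: (u ==> ((u ==> ((!u) && (!b))) && ((!u) ==> (!b)))) && ((!u) ==> (!b))
So before the loop: (u ==> ((u ==> ((!u) && (!b))) && ((!u) ==> (!b)))) && ((!u) ==> (!b))
Before assert !(!c): c && (u ==> ((u ==> ((!u) && (!b))) && ((!u) ==> (!b)))) && ((!u) ==> (!b))
Answer: WP = c && (u ==> ((u ==> ((!u) && (!b))) && ((!u) ==> (!b)))) && ((!u) ==> (!b))


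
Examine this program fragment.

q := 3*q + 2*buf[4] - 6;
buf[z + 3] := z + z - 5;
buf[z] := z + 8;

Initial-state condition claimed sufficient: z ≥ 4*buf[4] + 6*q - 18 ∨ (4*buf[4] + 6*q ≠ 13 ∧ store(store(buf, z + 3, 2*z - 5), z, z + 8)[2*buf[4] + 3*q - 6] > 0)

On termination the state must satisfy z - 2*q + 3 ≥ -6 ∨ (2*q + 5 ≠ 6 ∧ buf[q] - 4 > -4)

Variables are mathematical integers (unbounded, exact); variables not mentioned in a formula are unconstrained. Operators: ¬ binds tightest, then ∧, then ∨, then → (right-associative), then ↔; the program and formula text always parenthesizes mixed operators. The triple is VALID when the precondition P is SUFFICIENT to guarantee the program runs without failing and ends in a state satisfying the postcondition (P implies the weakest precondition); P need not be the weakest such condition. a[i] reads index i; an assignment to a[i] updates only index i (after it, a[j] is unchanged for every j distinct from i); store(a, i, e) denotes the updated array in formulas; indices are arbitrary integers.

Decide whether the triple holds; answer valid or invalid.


Working backward. After the program, the postcondition z - 2*q + 3 ≥ -6 ∨ (2*q + 5 ≠ 6 ∧ buf[q] - 4 > -4) must hold; in canonical form it is z ≥ 2*q - 9 ∨ (2*q ≠ 1 ∧ buf[q] > 0).
Before buf[z] := z + 8: z ≥ 2*q - 9 ∨ (2*q ≠ 1 ∧ store(buf, z, z + 8)[q] > 0)
Before buf[z + 3] := z + z - 5: z ≥ 2*q - 9 ∨ (2*q ≠ 1 ∧ store(store(buf, z + 3, 2*z - 5), z, z + 8)[q] > 0)
Before q := 3*q + 2*buf[4] - 6: z ≥ 4*buf[4] + 6*q - 21 ∨ (4*buf[4] + 6*q ≠ 13 ∧ store(store(buf, z + 3, 2*z - 5), z, z + 8)[2*buf[4] + 3*q - 6] > 0)
The weakest precondition is z ≥ 4*buf[4] + 6*q - 21 ∨ (4*buf[4] + 6*q ≠ 13 ∧ store(store(buf, z + 3, 2*z - 5), z, z + 8)[2*buf[4] + 3*q - 6] > 0).
Check whether z ≥ 4*buf[4] + 6*q - 18 ∨ (4*buf[4] + 6*q ≠ 13 ∧ store(store(buf, z + 3, 2*z - 5), z, z + 8)[2*buf[4] + 3*q - 6] > 0) implies it.
Every state satisfying the precondition satisfies the weakest precondition: the implication holds.
Answer: valid


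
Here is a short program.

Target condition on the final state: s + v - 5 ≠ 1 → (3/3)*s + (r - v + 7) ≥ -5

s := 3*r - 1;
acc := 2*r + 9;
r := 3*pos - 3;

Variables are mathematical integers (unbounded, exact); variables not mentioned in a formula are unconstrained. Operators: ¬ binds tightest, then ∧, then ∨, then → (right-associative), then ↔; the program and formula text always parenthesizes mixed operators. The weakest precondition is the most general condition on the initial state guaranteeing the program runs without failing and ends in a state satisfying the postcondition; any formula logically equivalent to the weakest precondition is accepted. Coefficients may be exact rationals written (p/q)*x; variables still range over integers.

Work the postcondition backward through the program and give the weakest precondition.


Working backward. After the program, the postcondition s + v - 5 ≠ 1 → (3/3)*s + (r - v + 7) ≥ -5 must hold; in canonical form it is s + v ≠ 6 → r + s ≥ v - 12.
Before r := 3*pos - 3: s + v ≠ 6 → 3*pos + s ≥ v - 9
Before acc := 2*r + 9: s + v ≠ 6 → 3*pos + s ≥ v - 9
Before s := 3*r - 1: 3*r + v ≠ 7 → 3*pos + 3*r ≥ v - 8
Answer: WP = 3*r + v ≠ 7 → 3*pos + 3*r ≥ v - 8


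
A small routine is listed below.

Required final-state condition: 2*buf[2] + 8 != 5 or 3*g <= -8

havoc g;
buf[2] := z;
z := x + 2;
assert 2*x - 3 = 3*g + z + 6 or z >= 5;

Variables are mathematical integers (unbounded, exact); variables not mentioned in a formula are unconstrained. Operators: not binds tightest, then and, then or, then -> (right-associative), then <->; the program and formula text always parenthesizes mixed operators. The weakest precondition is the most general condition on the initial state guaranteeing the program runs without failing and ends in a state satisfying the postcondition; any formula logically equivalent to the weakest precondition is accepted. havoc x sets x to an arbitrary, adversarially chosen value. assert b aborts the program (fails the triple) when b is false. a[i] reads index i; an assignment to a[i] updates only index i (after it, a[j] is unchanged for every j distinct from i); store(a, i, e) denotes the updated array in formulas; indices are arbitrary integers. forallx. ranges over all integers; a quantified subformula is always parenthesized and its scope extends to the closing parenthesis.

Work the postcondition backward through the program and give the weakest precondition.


Working backward. After the program, the postcondition 2*buf[2] + 8 != 5 or 3*g <= -8 must hold; in canonical form it is 2*buf[2] != -3 or 3*g <= -8.
Before assert 2*x - 3 = 3*g + z + 6 or z >= 5: (2*x = 3*g + z + 9 or z >= 5) and (2*buf[2] != -3 or 3*g <= -8)
Before z := x + 2: (x = 3*g + 11 or x >= 3) and (2*buf[2] != -3 or 3*g <= -8)
Before buf[2] := z: (x = 3*g + 11 or x >= 3) and (2*z != -3 or 3*g <= -8)
Before havoc g: forall g_1. ((x = 3*g_1 + 11 or x >= 3) and (2*z != -3 or 3*g_1 <= -8))
Answer: WP = forall g_1. ((x = 3*g_1 + 11 or x >= 3) and (2*z != -3 or 3*g_1 <= -8))
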